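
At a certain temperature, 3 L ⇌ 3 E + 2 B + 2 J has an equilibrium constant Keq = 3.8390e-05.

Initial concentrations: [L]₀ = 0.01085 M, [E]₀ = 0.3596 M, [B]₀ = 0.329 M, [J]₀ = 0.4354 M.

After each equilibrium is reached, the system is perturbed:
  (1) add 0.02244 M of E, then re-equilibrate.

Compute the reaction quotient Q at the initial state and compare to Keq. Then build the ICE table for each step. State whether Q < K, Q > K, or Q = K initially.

Q₀ = 747; Q > K (proceeds reverse)

Q₀ = 747 vs Keq = 3.8390e-05 ⇒ Q>K, reverse
Step 1:
                  L         E         B         J
  init      0.01085    0.3596     0.329    0.4354
  Δ          0.2734   -0.2734   -0.1823   -0.1823
  eq         0.2843   0.08616    0.1467    0.2531
  solve Keq expr → x = -0.09115; check Q = 3.8390e-05
Then add 0.02244 M of E.
Step 2:
                  L         E         B         J
  init       0.2843    0.1086    0.1467    0.2531
  Δ         0.01276  -0.01276 -0.008505 -0.008505
  eq          0.297   0.09585    0.1382    0.2446
  solve Keq expr → x = -0.004252; check Q = 3.8390e-05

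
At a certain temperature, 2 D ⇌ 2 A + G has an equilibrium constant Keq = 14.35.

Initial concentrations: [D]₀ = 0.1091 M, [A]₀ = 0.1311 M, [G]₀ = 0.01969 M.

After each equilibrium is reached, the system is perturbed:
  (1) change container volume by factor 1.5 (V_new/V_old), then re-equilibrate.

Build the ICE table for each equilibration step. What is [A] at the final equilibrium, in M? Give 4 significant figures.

[A]_eq = 0.1516 M

Q₀ = 0.02843 vs Keq = 14.35 ⇒ Q<K, forward
Step 1:
                  D         A         G
  init       0.1091    0.1311   0.01969
  Δ        -0.09378   0.09378   0.04689
  eq        0.01532    0.2249   0.06658
  solve Keq expr → x = 0.04689; check Q = 14.35
Then change container volume by factor 1.5 (V_new/V_old).
Step 2:
                  D         A         G
  init      0.01021    0.1499   0.04439
  Δ       -0.001699  0.001699 8.4956e-04
  eq       0.008513    0.1516   0.04524
  solve Keq expr → x = 8.4956e-04; check Q = 14.35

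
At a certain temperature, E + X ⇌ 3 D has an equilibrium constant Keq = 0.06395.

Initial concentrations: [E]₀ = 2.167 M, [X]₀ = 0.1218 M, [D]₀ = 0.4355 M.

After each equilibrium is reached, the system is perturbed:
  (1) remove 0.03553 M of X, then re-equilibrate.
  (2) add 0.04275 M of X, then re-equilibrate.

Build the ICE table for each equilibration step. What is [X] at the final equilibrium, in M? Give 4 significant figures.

Q₀ = 0.3129 vs Keq = 0.06395 ⇒ Q>K, reverse
Step 1:
                    E           X           D
  I             2.167      0.1218      0.4355
  C           0.04879     0.04879     -0.1464
  E             2.216      0.1706      0.2891
  solve Keq expr → x = -0.04879; check Q = 0.06395
Then remove 0.03553 M of X.
Step 2:
                    E           X           D
  I             2.216      0.1351      0.2891
  C          0.005866    0.005866     -0.0176
  E             2.222      0.1409      0.2715
  solve Keq expr → x = -0.005866; check Q = 0.06395
Then add 0.04275 M of X.
Step 3:
                    E           X           D
  I             2.222      0.1837      0.2715
  C         -0.006985   -0.006985     0.02096
  E             2.215      0.1767      0.2925
  solve Keq expr → x = 0.006985; check Q = 0.06395

[X]_eq = 0.1767 M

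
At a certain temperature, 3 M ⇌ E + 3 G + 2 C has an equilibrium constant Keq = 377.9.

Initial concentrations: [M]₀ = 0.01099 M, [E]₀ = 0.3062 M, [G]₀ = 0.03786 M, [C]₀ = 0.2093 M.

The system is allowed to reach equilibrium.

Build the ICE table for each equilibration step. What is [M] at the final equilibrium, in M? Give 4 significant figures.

Q₀ = 0.5484 vs Keq = 377.9 ⇒ Q<K, forward
Step 1:
                  M         E         G         C
  init      0.01099    0.3062   0.03786    0.2093
  Δ       -0.009401  0.003134  0.009401  0.006267
  eq       0.001589    0.3093   0.04726    0.2156
  solve Keq expr → x = 0.003134; check Q = 377.9

[M]_eq = 0.001589 M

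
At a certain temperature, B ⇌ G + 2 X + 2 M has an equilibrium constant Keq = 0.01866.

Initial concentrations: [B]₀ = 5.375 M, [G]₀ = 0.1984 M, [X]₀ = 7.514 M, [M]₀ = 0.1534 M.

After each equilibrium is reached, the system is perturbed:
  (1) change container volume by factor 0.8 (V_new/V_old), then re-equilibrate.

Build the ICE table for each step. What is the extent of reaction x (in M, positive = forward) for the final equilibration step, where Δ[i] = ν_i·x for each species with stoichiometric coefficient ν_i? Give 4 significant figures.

Q₀ = 0.04904 vs Keq = 0.01866 ⇒ Q>K, reverse
Step 1:
                    B           G           X           M
  init          5.375      0.1984       7.514      0.1534
  Δ           0.02554    -0.02554    -0.05109    -0.05109
  eq            5.401      0.1729       7.463      0.1023
  solve Keq expr → x = -0.02554; check Q = 0.01866
Then change container volume by factor 0.8 (V_new/V_old).
Step 2:
                    B           G           X           M
  init          6.751      0.2161       9.329      0.1279
  Δ           0.02065    -0.02065    -0.04131    -0.04131
  eq            6.771      0.1954       9.287     0.08658
  solve Keq expr → x = -0.02065; check Q = 0.01866

x = -0.02065 M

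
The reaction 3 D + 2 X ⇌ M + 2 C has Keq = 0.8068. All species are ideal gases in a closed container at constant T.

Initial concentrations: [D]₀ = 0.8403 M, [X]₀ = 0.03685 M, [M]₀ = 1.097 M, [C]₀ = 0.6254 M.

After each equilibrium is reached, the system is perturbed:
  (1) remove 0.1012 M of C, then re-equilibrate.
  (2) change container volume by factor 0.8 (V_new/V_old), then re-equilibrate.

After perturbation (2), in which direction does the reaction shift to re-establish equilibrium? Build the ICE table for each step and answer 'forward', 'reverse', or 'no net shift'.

Q₀ = 532.5 vs Keq = 0.8068 ⇒ Q>K, reverse
Step 1:
                    D           X           M           C
  Initial      0.8403     0.03685       1.097      0.6254
  Change       0.3877      0.2585     -0.1292     -0.2585
  Equil         1.228      0.2953      0.9678      0.3669
  solve Keq expr → x = -0.1292; check Q = 0.8068
Then remove 0.1012 M of C.
Step 2:
                    D           X           M           C
  Initial       1.228      0.2953      0.9678      0.2657
  Change     -0.05223    -0.03482     0.01741     0.03482
  Equil         1.176      0.2605      0.9852      0.3006
  solve Keq expr → x = 0.01741; check Q = 0.8068
Then change container volume by factor 0.8 (V_new/V_old).
Step 3:
                    D           X           M           C
  Initial        1.47      0.3256       1.231      0.3757
  Change      -0.0444     -0.0296      0.0148      0.0296
  Equil         1.425       0.296       1.246      0.4053
  solve Keq expr → x = 0.0148; check Q = 0.8068

Direction: forward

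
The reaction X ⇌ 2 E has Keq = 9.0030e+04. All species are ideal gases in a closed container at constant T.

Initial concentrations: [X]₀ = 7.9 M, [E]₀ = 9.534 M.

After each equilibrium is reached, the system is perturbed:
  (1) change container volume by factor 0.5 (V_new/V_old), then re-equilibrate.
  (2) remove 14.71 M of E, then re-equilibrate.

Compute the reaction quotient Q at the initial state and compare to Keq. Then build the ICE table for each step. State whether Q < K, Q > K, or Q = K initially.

Q₀ = 11.51 vs Keq = 9.0030e+04 ⇒ Q<K, forward
Step 1:
                   X          E
  Initial        7.9      9.534
  Change      -7.893      15.79
  Equil     0.007121      25.32
  solve Keq expr → x = 7.893; check Q = 9.0030e+04
Then change container volume by factor 0.5 (V_new/V_old).
Step 2:
                   X          E
  Initial    0.01424      50.64
  Change     0.01421   -0.02842
  Equil      0.02845      50.61
  solve Keq expr → x = -0.01421; check Q = 9.0030e+04
Then remove 14.71 M of E.
Step 3:
                   X          E
  Initial    0.02845       35.9
  Change    -0.01411    0.02823
  Equil      0.01434      35.93
  solve Keq expr → x = 0.01411; check Q = 9.0030e+04

Q₀ = 11.51; Q < K (proceeds forward)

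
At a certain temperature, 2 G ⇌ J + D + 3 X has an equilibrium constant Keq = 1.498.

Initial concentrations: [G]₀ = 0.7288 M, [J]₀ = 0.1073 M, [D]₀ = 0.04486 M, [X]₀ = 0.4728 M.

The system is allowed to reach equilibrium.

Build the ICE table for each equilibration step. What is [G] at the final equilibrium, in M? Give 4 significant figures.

Q₀ = 9.5780e-04 vs Keq = 1.498 ⇒ Q<K, forward
Step 1:
                  G         J         D         X
  init       0.7288    0.1073   0.04486    0.4728
  Δ         -0.4394    0.2197    0.2197    0.6591
  eq         0.2894     0.327    0.2646     1.132
  solve Keq expr → x = 0.2197; check Q = 1.498

[G]_eq = 0.2894 M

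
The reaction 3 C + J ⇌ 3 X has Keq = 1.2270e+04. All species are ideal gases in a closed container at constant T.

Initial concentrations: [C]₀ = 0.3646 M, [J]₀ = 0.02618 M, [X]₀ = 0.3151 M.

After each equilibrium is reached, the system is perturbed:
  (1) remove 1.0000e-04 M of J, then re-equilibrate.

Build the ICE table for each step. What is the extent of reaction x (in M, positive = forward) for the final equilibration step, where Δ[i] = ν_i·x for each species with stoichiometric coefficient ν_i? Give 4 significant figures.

Q₀ = 24.66 vs Keq = 1.2270e+04 ⇒ Q<K, forward
Step 1:
                    C           J           X
  Initial      0.3646     0.02618      0.3151
  Change     -0.07791    -0.02597     0.07791
  Equil        0.2867  2.0996e-04       0.393
  solve Keq expr → x = 0.02597; check Q = 1.2270e+04
Then remove 1.0000e-04 M of J.
Step 2:
                    C           J           X
  Initial      0.2867  1.0996e-04       0.393
  Change   2.9663e-04  9.8876e-05 -2.9663e-04
  Equil         0.287  2.0883e-04      0.3927
  solve Keq expr → x = -9.8876e-05; check Q = 1.2270e+04

x = -9.8876e-05 M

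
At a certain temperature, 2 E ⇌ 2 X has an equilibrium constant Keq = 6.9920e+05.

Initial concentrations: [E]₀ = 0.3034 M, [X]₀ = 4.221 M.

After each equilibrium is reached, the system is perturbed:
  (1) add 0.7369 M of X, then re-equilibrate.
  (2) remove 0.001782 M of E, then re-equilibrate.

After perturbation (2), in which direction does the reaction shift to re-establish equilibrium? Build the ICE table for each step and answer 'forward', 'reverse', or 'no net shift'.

Q₀ = 193.6 vs Keq = 6.9920e+05 ⇒ Q<K, forward
Step 1:
                    E           X
  I            0.3034       4.221
  C            -0.298       0.298
  E          0.005404       4.519
  solve Keq expr → x = 0.149; check Q = 6.9920e+05
Then add 0.7369 M of X.
Step 2:
                    E           X
  I          0.005404       5.256
  C        8.8022e-04 -8.8022e-04
  E          0.006285       5.255
  solve Keq expr → x = -4.4011e-04; check Q = 6.9920e+05
Then remove 0.001782 M of E.
Step 3:
                    E           X
  I          0.004503       5.255
  C           0.00178    -0.00178
  E          0.006282       5.253
  solve Keq expr → x = -8.8994e-04; check Q = 6.9920e+05

Direction: reverse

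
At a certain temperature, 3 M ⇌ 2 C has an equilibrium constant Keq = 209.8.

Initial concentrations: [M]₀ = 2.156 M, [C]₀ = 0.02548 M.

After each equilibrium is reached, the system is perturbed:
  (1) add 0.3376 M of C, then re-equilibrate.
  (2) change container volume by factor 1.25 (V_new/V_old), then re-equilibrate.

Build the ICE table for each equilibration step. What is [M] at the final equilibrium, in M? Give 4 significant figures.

[M]_eq = 0.2011 M

Q₀ = 6.4782e-05 vs Keq = 209.8 ⇒ Q<K, forward
Step 1:
                    M           C
  Initial       2.156     0.02548
  Change       -1.953       1.302
  Equil        0.2033       1.327
  solve Keq expr → x = 0.6509; check Q = 209.8
Then add 0.3376 M of C.
Step 2:
                    M           C
  Initial      0.2033       1.665
  Change      0.03118    -0.02078
  Equil        0.2344       1.644
  solve Keq expr → x = -0.01039; check Q = 209.8
Then change container volume by factor 1.25 (V_new/V_old).
Step 3:
                    M           C
  Initial      0.1875       1.315
  Change      0.01356   -0.009037
  Equil        0.2011       1.306
  solve Keq expr → x = -0.004518; check Q = 209.8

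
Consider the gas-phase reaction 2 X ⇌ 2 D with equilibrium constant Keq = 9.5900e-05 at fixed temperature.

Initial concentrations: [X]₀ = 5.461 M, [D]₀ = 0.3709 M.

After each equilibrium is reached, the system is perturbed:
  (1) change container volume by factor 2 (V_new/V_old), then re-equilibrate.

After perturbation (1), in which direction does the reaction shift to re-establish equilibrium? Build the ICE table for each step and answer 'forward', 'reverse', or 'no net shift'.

Direction: no net shift

Q₀ = 0.004613 vs Keq = 9.5900e-05 ⇒ Q>K, reverse
Step 1:
                    X           D
  I             5.461      0.3709
  C            0.3143     -0.3143
  E             5.775     0.05656
  solve Keq expr → x = -0.1572; check Q = 9.5900e-05
Then change container volume by factor 2 (V_new/V_old).
Step 2:
                    X           D
  I             2.888     0.02828
  C                 0           0
  E             2.888     0.02828
  solve Keq expr → x = 0; check Q = 9.5900e-05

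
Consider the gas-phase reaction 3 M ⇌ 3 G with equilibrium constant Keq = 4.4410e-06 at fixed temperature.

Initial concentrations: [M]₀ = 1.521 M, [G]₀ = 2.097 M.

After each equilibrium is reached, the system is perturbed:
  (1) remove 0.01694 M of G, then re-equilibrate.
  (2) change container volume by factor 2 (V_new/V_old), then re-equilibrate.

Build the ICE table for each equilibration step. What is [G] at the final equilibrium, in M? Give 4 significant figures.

Q₀ = 2.621 vs Keq = 4.4410e-06 ⇒ Q>K, reverse
Step 1:
                  M         G
  I           1.521     2.097
  C           2.038    -2.038
  E           3.559   0.05851
  solve Keq expr → x = -0.6795; check Q = 4.4410e-06
Then remove 0.01694 M of G.
Step 2:
                  M         G
  I           3.559   0.04157
  C        -0.01667   0.01667
  E           3.543   0.05823
  solve Keq expr → x = 0.005555; check Q = 4.4410e-06
Then change container volume by factor 2 (V_new/V_old).
Step 3:
                  M         G
  I           1.771   0.02912
  C               0         0
  E           1.771   0.02912
  solve Keq expr → x = 0; check Q = 4.4410e-06

[G]_eq = 0.02912 M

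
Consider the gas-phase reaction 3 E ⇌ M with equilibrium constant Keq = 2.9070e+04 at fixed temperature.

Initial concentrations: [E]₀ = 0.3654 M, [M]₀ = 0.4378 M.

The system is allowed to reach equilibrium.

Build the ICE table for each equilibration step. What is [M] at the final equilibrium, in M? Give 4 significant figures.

[M]_eq = 0.5507 M

Q₀ = 8.974 vs Keq = 2.9070e+04 ⇒ Q<K, forward
Step 1:
                    E           M
  init         0.3654      0.4378
  Δ           -0.3387      0.1129
  eq          0.02666      0.5507
  solve Keq expr → x = 0.1129; check Q = 2.9070e+04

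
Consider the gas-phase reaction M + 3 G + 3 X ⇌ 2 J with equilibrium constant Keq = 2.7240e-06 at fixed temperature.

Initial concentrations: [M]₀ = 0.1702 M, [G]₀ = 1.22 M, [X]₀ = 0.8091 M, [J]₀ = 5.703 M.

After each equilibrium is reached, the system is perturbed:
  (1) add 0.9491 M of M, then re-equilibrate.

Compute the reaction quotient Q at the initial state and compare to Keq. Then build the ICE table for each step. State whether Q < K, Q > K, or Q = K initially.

Q₀ = 198.7 vs Keq = 2.7240e-06 ⇒ Q>K, reverse
Step 1:
                    M           G           X           J
  Initial      0.1702        1.22      0.8091       5.703
  Change        2.251       6.752       6.752      -4.501
  Equil         2.421       7.972       7.561       1.202
  solve Keq expr → x = -2.251; check Q = 2.7240e-06
Then add 0.9491 M of M.
Step 2:
                    M           G           X           J
  Initial        3.37       7.972       7.561       1.202
  Change     -0.05679     -0.1704     -0.1704      0.1136
  Equil         3.313       7.802       7.391       1.315
  solve Keq expr → x = 0.05679; check Q = 2.7240e-06

Q₀ = 198.7; Q > K (proceeds reverse)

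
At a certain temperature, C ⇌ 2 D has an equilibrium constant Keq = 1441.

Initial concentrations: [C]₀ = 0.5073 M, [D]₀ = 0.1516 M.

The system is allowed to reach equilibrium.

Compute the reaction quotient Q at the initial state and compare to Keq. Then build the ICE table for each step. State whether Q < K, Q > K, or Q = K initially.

Q₀ = 0.0453; Q < K (proceeds forward)

Q₀ = 0.0453 vs Keq = 1441 ⇒ Q<K, forward
Step 1:
                   C          D
  init        0.5073     0.1516
  Δ          -0.5064      1.013
  eq      9.4076e-04      1.164
  solve Keq expr → x = 0.5064; check Q = 1441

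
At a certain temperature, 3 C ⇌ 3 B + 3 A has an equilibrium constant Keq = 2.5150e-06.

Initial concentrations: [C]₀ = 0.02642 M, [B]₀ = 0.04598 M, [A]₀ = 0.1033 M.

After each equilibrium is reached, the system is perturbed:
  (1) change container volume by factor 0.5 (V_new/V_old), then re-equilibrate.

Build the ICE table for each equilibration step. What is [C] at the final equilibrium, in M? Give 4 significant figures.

Q₀ = 0.00581 vs Keq = 2.5150e-06 ⇒ Q>K, reverse
Step 1:
                  C         B         A
  init      0.02642   0.04598    0.1033
  Δ         0.03409  -0.03409  -0.03409
  eq        0.06051   0.01189   0.06921
  solve Keq expr → x = -0.01136; check Q = 2.5150e-06
Then change container volume by factor 0.5 (V_new/V_old).
Step 2:
                  C         B         A
  init        0.121   0.02378    0.1384
  Δ        0.009922 -0.009922 -0.009922
  eq         0.1309   0.01386    0.1285
  solve Keq expr → x = -0.003307; check Q = 2.5150e-06

[C]_eq = 0.1309 M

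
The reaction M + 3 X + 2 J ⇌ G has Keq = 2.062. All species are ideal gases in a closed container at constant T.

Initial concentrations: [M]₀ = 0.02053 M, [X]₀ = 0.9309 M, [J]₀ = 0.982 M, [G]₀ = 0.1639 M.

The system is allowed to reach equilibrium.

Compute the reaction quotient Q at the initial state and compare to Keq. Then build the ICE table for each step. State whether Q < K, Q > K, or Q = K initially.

Q₀ = 10.26; Q > K (proceeds reverse)

Q₀ = 10.26 vs Keq = 2.062 ⇒ Q>K, reverse
Step 1:
                   M          X          J          G
  Initial    0.02053     0.9309      0.982     0.1639
  Change      0.0327     0.0981     0.0654    -0.0327
  Equil      0.05323      1.029      1.047     0.1312
  solve Keq expr → x = -0.0327; check Q = 2.062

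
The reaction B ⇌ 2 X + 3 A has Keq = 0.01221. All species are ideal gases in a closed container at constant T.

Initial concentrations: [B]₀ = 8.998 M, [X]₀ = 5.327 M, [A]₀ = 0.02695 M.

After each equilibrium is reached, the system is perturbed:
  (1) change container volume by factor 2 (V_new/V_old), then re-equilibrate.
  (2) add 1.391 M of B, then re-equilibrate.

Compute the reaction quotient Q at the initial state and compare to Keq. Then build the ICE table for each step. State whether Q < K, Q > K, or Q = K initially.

Q₀ = 6.1730e-05 vs Keq = 0.01221 ⇒ Q<K, forward
Step 1:
                  B         X         A
  I           8.998     5.327   0.02695
  C        -0.04272   0.08545    0.1282
  E           8.955     5.412    0.1551
  solve Keq expr → x = 0.04272; check Q = 0.01221
Then change container volume by factor 2 (V_new/V_old).
Step 2:
                  B         X         A
  I           4.478     2.706   0.07756
  C        -0.03792   0.07585    0.1138
  E            4.44     2.782    0.1913
  solve Keq expr → x = 0.03792; check Q = 0.01221
Then add 1.391 M of B.
Step 3:
                  B         X         A
  I           5.831     2.782    0.1913
  C       -0.005847   0.01169   0.01754
  E           5.825     2.794    0.2089
  solve Keq expr → x = 0.005847; check Q = 0.01221

Q₀ = 6.1730e-05; Q < K (proceeds forward)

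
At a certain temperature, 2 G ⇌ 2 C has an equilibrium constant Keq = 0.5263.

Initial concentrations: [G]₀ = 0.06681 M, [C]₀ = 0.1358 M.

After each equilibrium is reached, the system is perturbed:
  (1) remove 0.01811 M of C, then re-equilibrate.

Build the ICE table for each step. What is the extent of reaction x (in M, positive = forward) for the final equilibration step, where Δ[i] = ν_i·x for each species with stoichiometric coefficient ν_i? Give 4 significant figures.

Q₀ = 4.132 vs Keq = 0.5263 ⇒ Q>K, reverse
Step 1:
                   G          C
  I          0.06681     0.1358
  C          0.05061   -0.05061
  E           0.1174    0.08519
  solve Keq expr → x = -0.02531; check Q = 0.5263
Then remove 0.01811 M of C.
Step 2:
                   G          C
  I           0.1174    0.06708
  C          -0.0105     0.0105
  E           0.1069    0.07757
  solve Keq expr → x = 0.005248; check Q = 0.5263

x = 0.005248 M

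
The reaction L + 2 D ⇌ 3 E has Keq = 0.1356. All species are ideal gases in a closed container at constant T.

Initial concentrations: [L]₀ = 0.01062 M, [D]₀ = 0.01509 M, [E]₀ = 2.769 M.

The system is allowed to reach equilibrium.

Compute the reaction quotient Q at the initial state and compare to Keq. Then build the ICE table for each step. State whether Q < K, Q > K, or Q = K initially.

Q₀ = 8.7794e+06 vs Keq = 0.1356 ⇒ Q>K, reverse
Step 1:
                  L         D         E
  I         0.01062   0.01509     2.769
  C          0.7239     1.448    -2.172
  E          0.7345     1.463    0.5973
  solve Keq expr → x = -0.7239; check Q = 0.1356

Q₀ = 8.7794e+06; Q > K (proceeds reverse)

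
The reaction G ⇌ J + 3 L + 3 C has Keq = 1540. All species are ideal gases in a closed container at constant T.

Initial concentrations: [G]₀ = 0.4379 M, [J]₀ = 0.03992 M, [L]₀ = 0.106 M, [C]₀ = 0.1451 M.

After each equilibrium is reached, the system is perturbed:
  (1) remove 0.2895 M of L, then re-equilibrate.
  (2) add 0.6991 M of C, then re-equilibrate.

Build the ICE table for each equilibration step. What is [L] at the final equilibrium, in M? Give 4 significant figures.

[L]_eq = 1.117 M

Q₀ = 3.3169e-07 vs Keq = 1540 ⇒ Q<K, forward
Step 1:
                    G           J           L           C
  Initial      0.4379     0.03992       0.106      0.1451
  Change      -0.4352      0.4352       1.306       1.306
  Equil      0.002651      0.4752       1.412       1.451
  solve Keq expr → x = 0.4352; check Q = 1540
Then remove 0.2895 M of L.
Step 2:
                    G           J           L           C
  Initial    0.002651      0.4752       1.122       1.451
  Change    -0.001291    0.001291    0.003873    0.003873
  Equil       0.00136      0.4765       1.126       1.455
  solve Keq expr → x = 0.001291; check Q = 1540
Then add 0.6991 M of C.
Step 3:
                    G           J           L           C
  Initial     0.00136      0.4765       1.126       2.154
  Change     0.002876   -0.002876   -0.008629   -0.008629
  Equil      0.004236      0.4736       1.117       2.145
  solve Keq expr → x = -0.002876; check Q = 1540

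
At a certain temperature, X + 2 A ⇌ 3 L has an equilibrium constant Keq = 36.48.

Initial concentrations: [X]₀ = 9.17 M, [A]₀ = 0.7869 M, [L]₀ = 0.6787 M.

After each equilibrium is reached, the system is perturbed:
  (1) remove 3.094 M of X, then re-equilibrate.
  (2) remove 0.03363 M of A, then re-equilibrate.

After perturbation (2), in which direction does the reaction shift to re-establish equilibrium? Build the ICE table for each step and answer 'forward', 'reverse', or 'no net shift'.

Direction: reverse

Q₀ = 0.05506 vs Keq = 36.48 ⇒ Q<K, forward
Step 1:
                  X         A         L
  I            9.17    0.7869    0.6787
  C         -0.3329   -0.6659    0.9988
  E           8.837     0.121     1.678
  solve Keq expr → x = 0.3329; check Q = 36.48
Then remove 3.094 M of X.
Step 2:
                  X         A         L
  I           5.743     0.121     1.678
  C         0.01206   0.02412  -0.03617
  E           5.755    0.1451     1.641
  solve Keq expr → x = -0.01206; check Q = 36.48
Then remove 0.03363 M of A.
Step 3:
                  X         A         L
  I           5.755    0.1115     1.641
  C         0.01397   0.02794  -0.04191
  E           5.769    0.1394     1.599
  solve Keq expr → x = -0.01397; check Q = 36.48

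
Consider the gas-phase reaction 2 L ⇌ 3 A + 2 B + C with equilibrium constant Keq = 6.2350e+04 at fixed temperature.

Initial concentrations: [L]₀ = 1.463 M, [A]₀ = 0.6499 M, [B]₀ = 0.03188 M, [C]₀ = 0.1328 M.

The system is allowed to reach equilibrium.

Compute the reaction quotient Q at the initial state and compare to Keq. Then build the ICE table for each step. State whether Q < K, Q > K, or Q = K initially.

Q₀ = 1.7310e-05 vs Keq = 6.2350e+04 ⇒ Q<K, forward
Step 1:
                   L          A          B          C
  init         1.463     0.6499    0.03188     0.1328
  Δ           -1.437      2.156      1.437     0.7187
  eq         0.02553      2.806      1.469     0.8515
  solve Keq expr → x = 0.7187; check Q = 6.2350e+04

Q₀ = 1.7310e-05; Q < K (proceeds forward)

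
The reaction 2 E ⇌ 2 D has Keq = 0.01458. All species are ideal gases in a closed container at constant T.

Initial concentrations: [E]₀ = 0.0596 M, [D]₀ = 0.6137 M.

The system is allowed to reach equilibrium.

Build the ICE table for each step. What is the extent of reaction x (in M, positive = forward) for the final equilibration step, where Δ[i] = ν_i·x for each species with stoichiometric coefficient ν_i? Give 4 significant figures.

Q₀ = 106 vs Keq = 0.01458 ⇒ Q>K, reverse
Step 1:
                    E           D
  I            0.0596      0.6137
  C            0.5412     -0.5412
  E            0.6008     0.07254
  solve Keq expr → x = -0.2706; check Q = 0.01458

x = -0.2706 M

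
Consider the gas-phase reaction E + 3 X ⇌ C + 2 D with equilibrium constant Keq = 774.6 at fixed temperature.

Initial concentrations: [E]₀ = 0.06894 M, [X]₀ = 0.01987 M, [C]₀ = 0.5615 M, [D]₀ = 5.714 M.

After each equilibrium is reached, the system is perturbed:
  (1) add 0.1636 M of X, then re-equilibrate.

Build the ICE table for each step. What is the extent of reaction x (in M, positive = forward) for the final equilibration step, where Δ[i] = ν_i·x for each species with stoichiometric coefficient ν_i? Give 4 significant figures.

Q₀ = 3.3897e+07 vs Keq = 774.6 ⇒ Q>K, reverse
Step 1:
                    E           X           C           D
  init        0.06894     0.01987      0.5615       5.714
  Δ            0.1365      0.4094     -0.1365     -0.2729
  eq           0.2054      0.4292       0.425       5.441
  solve Keq expr → x = -0.1365; check Q = 774.6
Then add 0.1636 M of X.
Step 2:
                    E           X           C           D
  init         0.2054      0.5928       0.425       5.441
  Δ          -0.03836     -0.1151     0.03836     0.07673
  eq            0.167      0.4778      0.4634       5.518
  solve Keq expr → x = 0.03836; check Q = 774.6

x = 0.03836 M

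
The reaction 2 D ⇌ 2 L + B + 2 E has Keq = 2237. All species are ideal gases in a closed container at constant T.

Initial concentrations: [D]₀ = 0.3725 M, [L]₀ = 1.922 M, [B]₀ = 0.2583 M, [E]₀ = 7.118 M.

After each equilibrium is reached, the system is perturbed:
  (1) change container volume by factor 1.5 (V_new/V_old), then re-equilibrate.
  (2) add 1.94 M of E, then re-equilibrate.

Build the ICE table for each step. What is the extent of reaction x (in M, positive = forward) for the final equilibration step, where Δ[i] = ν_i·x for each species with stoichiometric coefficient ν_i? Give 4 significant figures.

Q₀ = 348.4 vs Keq = 2237 ⇒ Q<K, forward
Step 1:
                  D         L         B         E
  I          0.3725     1.922    0.2583     7.118
  C         -0.1809    0.1809   0.09043    0.1809
  E          0.1916     2.103    0.3487     7.299
  solve Keq expr → x = 0.09043; check Q = 2237
Then change container volume by factor 1.5 (V_new/V_old).
Step 2:
                  D         L         B         E
  I          0.1278     1.402    0.2325     4.866
  C        -0.05103   0.05103   0.02552   0.05103
  E         0.07672     1.453     0.258     4.917
  solve Keq expr → x = 0.02552; check Q = 2237
Then add 1.94 M of E.
Step 3:
                  D         L         B         E
  I         0.07672     1.453     0.258     6.857
  C          0.0254   -0.0254   -0.0127   -0.0254
  E          0.1021     1.428    0.2453     6.832
  solve Keq expr → x = -0.0127; check Q = 2237

x = -0.0127 M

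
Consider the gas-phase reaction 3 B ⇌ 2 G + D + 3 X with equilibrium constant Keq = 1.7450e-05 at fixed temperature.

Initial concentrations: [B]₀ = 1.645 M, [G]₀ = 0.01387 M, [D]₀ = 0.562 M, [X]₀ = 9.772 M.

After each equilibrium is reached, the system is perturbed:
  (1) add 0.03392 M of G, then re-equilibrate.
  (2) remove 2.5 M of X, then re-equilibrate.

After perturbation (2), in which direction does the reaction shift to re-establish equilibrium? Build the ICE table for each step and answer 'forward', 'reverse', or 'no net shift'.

Direction: forward

Q₀ = 0.02266 vs Keq = 1.7450e-05 ⇒ Q>K, reverse
Step 1:
                  B         G         D         X
  I           1.645   0.01387     0.562     9.772
  C         0.02021  -0.01347 -0.006737  -0.02021
  E           1.665 3.9557e-04    0.5553     9.752
  solve Keq expr → x = -0.006737; check Q = 1.7450e-05
Then add 0.03392 M of G.
Step 2:
                  B         G         D         X
  I           1.665   0.03432    0.5553     9.752
  C         0.05084  -0.03389  -0.01695  -0.05084
  E           1.716 4.2360e-04    0.5383     9.701
  solve Keq expr → x = -0.01695; check Q = 1.7450e-05
Then remove 2.5 M of X.
Step 3:
                  B         G         D         X
  I           1.716 4.2360e-04    0.5383     7.201
  C       -3.5764e-04 2.3843e-04 1.1921e-04 3.5764e-04
  E           1.716 6.6202e-04    0.5384     7.201
  solve Keq expr → x = 1.1921e-04; check Q = 1.7450e-05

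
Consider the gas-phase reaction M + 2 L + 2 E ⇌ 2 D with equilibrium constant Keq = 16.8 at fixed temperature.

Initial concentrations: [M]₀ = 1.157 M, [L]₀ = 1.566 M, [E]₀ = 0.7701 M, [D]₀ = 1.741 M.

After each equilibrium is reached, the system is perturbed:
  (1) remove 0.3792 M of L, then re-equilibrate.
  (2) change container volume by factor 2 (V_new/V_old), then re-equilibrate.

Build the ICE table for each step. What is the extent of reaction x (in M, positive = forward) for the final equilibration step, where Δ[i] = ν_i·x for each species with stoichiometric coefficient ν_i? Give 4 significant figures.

Q₀ = 1.801 vs Keq = 16.8 ⇒ Q<K, forward
Step 1:
                   M          L          E          D
  init         1.157      1.566     0.7701      1.741
  Δ           -0.174     -0.348     -0.348      0.348
  eq           0.983      1.218     0.4221      2.089
  solve Keq expr → x = 0.174; check Q = 16.8
Then remove 0.3792 M of L.
Step 2:
                   M          L          E          D
  init         0.983     0.8388     0.4221      2.089
  Δ          0.04651    0.09302    0.09302   -0.09302
  eq           1.029     0.9318     0.5151      1.996
  solve Keq expr → x = -0.04651; check Q = 16.8
Then change container volume by factor 2 (V_new/V_old).
Step 3:
                   M          L          E          D
  init        0.5147     0.4659     0.2575      0.998
  Δ          0.08128     0.1626     0.1626    -0.1626
  eq           0.596     0.6285     0.4201     0.8354
  solve Keq expr → x = -0.08128; check Q = 16.8

x = -0.08128 M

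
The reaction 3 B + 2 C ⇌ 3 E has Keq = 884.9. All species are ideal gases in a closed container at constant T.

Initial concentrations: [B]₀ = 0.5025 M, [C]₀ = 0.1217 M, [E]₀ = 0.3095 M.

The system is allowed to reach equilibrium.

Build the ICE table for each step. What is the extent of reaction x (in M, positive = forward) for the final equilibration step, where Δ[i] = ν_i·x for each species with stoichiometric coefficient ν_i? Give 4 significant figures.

x = 0.04059 M

Q₀ = 15.78 vs Keq = 884.9 ⇒ Q<K, forward
Step 1:
                    B           C           E
  I            0.5025      0.1217      0.3095
  C           -0.1218    -0.08117      0.1218
  E            0.3807     0.04053      0.4313
  solve Keq expr → x = 0.04059; check Q = 884.9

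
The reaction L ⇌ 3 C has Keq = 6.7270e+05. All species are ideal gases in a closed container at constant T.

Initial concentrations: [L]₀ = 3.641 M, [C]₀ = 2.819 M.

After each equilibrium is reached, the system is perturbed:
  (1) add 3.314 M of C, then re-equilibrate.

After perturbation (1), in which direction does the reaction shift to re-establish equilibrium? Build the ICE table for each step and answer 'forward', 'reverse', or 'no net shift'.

Q₀ = 6.153 vs Keq = 6.7270e+05 ⇒ Q<K, forward
Step 1:
                   L          C
  Initial      3.641      2.819
  Change      -3.637      10.91
  Equil     0.003848      13.73
  solve Keq expr → x = 3.637; check Q = 6.7270e+05
Then add 3.314 M of C.
Step 2:
                   L          C
  Initial   0.003848      17.04
  Change    0.003499    -0.0105
  Equil     0.007347      17.03
  solve Keq expr → x = -0.003499; check Q = 6.7270e+05

Direction: reverse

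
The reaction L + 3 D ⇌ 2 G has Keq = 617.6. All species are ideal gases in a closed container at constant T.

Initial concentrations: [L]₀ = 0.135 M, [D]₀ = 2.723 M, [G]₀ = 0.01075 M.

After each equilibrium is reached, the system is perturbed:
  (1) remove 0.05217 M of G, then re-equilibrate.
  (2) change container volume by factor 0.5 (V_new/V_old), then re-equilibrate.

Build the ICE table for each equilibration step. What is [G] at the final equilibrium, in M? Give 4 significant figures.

[G]_eq = 0.4572 M

Q₀ = 4.2397e-05 vs Keq = 617.6 ⇒ Q<K, forward
Step 1:
                    L           D           G
  init          0.135       2.723     0.01075
  Δ            -0.135      -0.405        0.27
  eq       1.0245e-05       2.318      0.2807
  solve Keq expr → x = 0.135; check Q = 617.6
Then remove 0.05217 M of G.
Step 2:
                    L           D           G
  init     1.0245e-05       2.318      0.2286
  Δ       -3.4535e-06 -1.0360e-05  6.9070e-06
  eq       6.7915e-06       2.318      0.2286
  solve Keq expr → x = 3.4535e-06; check Q = 617.6
Then change container volume by factor 0.5 (V_new/V_old).
Step 3:
                    L           D           G
  init     1.3583e-05       4.636      0.4571
  Δ       -1.0187e-05 -3.0561e-05  2.0374e-05
  eq       3.3961e-06       4.636      0.4572
  solve Keq expr → x = 1.0187e-05; check Q = 617.6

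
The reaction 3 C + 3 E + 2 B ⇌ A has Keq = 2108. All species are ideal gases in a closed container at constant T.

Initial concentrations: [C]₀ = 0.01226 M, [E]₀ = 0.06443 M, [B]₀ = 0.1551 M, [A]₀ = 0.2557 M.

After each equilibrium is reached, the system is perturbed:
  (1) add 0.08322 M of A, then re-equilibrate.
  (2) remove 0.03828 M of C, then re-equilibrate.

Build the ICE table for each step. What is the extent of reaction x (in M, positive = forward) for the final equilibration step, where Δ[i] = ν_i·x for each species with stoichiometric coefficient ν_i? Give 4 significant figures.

x = -0.005585 M

Q₀ = 2.1566e+10 vs Keq = 2108 ⇒ Q>K, reverse
Step 1:
                  C         E         B         A
  I         0.01226   0.06443    0.1551    0.2557
  C          0.2629    0.2629    0.1753  -0.08763
  E          0.2752    0.3273    0.3304    0.1681
  solve Keq expr → x = -0.08763; check Q = 2108
Then add 0.08322 M of A.
Step 2:
                  C         E         B         A
  I          0.2752    0.3273    0.3304    0.2513
  C         0.01618   0.01618   0.01079 -0.005395
  E          0.2913    0.3435    0.3412    0.2459
  solve Keq expr → x = -0.005395; check Q = 2108
Then remove 0.03828 M of C.
Step 3:
                  C         E         B         A
  I          0.2531    0.3435    0.3412    0.2459
  C         0.01675   0.01675   0.01117 -0.005585
  E          0.2698    0.3603    0.3523    0.2403
  solve Keq expr → x = -0.005585; check Q = 2108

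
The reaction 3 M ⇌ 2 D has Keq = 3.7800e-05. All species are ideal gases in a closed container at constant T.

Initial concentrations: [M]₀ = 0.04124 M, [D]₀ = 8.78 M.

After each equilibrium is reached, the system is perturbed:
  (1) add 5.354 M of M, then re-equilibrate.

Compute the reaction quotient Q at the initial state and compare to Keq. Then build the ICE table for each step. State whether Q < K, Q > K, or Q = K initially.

Q₀ = 1.0991e+06 vs Keq = 3.7800e-05 ⇒ Q>K, reverse
Step 1:
                    M           D
  init        0.04124        8.78
  Δ             12.75      -8.499
  eq            12.79      0.2812
  solve Keq expr → x = -4.249; check Q = 3.7800e-05
Then add 5.354 M of M.
Step 2:
                    M           D
  init          18.14      0.2812
  Δ           -0.2748      0.1832
  eq            17.87      0.4644
  solve Keq expr → x = 0.09159; check Q = 3.7800e-05

Q₀ = 1.0991e+06; Q > K (proceeds reverse)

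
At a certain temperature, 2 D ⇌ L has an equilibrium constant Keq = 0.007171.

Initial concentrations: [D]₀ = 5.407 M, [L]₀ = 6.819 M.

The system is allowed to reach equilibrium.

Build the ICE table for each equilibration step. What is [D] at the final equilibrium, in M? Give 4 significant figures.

[D]_eq = 15.57 M

Q₀ = 0.2332 vs Keq = 0.007171 ⇒ Q>K, reverse
Step 1:
                    D           L
  init          5.407       6.819
  Δ             10.16      -5.081
  eq            15.57       1.738
  solve Keq expr → x = -5.081; check Q = 0.007171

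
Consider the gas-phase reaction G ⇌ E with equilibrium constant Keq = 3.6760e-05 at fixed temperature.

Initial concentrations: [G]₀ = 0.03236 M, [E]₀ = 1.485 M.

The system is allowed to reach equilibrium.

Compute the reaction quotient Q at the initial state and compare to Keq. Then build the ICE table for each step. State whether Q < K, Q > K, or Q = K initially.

Q₀ = 45.89; Q > K (proceeds reverse)

Q₀ = 45.89 vs Keq = 3.6760e-05 ⇒ Q>K, reverse
Step 1:
                    G           E
  Initial     0.03236       1.485
  Change        1.485      -1.485
  Equil         1.517  5.5776e-05
  solve Keq expr → x = -1.485; check Q = 3.6760e-05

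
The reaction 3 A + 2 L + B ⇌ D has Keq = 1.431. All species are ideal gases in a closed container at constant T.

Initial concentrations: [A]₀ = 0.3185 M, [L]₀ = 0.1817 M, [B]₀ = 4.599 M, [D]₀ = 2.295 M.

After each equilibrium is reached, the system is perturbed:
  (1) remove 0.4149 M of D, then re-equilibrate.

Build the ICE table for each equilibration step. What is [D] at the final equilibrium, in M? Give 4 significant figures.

[D]_eq = 1.684 M

Q₀ = 467.8 vs Keq = 1.431 ⇒ Q>K, reverse
Step 1:
                    A           L           B           D
  I            0.3185      0.1817       4.599       2.295
  C            0.6265      0.4177      0.2088     -0.2088
  E             0.945      0.5994       4.808       2.086
  solve Keq expr → x = -0.2088; check Q = 1.431
Then remove 0.4149 M of D.
Step 2:
                    A           L           B           D
  I             0.945      0.5994       4.808       1.671
  C          -0.03835    -0.02557    -0.01278     0.01278
  E            0.9067      0.5738       4.795       1.684
  solve Keq expr → x = 0.01278; check Q = 1.431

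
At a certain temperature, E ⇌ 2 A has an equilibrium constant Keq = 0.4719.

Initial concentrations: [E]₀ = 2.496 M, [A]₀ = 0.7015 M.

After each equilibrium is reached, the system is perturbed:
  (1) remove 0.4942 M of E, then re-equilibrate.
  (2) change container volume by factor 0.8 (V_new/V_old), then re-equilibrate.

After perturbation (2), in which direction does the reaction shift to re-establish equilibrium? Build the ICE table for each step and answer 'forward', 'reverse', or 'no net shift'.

Direction: reverse

Q₀ = 0.1972 vs Keq = 0.4719 ⇒ Q<K, forward
Step 1:
                    E           A
  I             2.496      0.7015
  C           -0.1728      0.3456
  E             2.323       1.047
  solve Keq expr → x = 0.1728; check Q = 0.4719
Then remove 0.4942 M of E.
Step 2:
                    E           A
  I             1.829       1.047
  C            0.0524     -0.1048
  E             1.881      0.9423
  solve Keq expr → x = -0.0524; check Q = 0.4719
Then change container volume by factor 0.8 (V_new/V_old).
Step 3:
                    E           A
  I             2.352       1.178
  C           0.05594     -0.1119
  E             2.408       1.066
  solve Keq expr → x = -0.05594; check Q = 0.4719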